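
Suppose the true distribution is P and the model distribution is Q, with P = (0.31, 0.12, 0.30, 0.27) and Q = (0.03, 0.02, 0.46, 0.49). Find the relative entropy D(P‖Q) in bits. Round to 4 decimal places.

0.9375 bits

D(P‖Q) = Σ p·log₂(p/q).
  0.31·log₂(0.31/0.03) = 1.04446
  0.12·log₂(0.12/0.02) = 0.31020
  0.30·log₂(0.30/0.46) = -0.18500
  0.27·log₂(0.27/0.49) = -0.23215
D(P‖Q) = 0.9375 bits.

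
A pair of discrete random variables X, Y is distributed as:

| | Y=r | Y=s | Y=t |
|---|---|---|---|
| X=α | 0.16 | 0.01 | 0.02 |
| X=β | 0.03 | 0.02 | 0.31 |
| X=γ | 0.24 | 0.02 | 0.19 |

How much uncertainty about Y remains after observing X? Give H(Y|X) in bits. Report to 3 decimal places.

Marginals: p(X) = (0.1900, 0.3600, 0.4500), p(Y) = (0.4300, 0.0500, 0.5200).
H(Y|X) = Σ p(X) · H(Y|X=·).
  X=α: p=0.1900, H(Y|X=α) = 0.7742
  X=β: p=0.3600, H(Y|X=β) = 0.7162
  X=γ: p=0.4500, H(Y|X=γ) = 1.2085
Weighted sum = 0.949 bits.

0.949 bits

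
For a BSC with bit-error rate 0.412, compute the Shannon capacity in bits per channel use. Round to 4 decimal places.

Binary symmetric channel: C = 1 − h₂(ε) where h₂ is the binary entropy function.
h₂(0.412) = −0.412·log₂0.412 − 0.588·log₂0.588 = 0.9775.
C = 1 − 0.9775 = 0.0225 bits per channel use.

0.0225 bits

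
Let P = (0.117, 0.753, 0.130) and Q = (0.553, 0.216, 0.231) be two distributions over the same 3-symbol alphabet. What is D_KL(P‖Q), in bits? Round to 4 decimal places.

D(P‖Q) = Σ p·log₂(p/q).
  0.117·log₂(0.117/0.553) = -0.26217
  0.753·log₂(0.753/0.216) = 1.35662
  0.130·log₂(0.130/0.231) = -0.10782
D(P‖Q) = 0.9866 bits.

0.9866 bits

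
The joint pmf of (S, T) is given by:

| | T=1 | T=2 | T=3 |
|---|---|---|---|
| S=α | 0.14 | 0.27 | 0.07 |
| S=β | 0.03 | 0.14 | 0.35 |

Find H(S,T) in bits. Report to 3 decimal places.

2.255 bits

H(S,T) = −Σ p(x,y)·log₂ p(x,y) over all 6 cells.
  cell (α,1): −0.14·log₂0.14 = 0.3971
  cell (α,2): −0.27·log₂0.27 = 0.5100
  cell (α,3): −0.07·log₂0.07 = 0.2686
  cell (β,1): −0.03·log₂0.03 = 0.1518
  cell (β,2): −0.14·log₂0.14 = 0.3971
  cell (β,3): −0.35·log₂0.35 = 0.5301
Sum = 2.255 bits.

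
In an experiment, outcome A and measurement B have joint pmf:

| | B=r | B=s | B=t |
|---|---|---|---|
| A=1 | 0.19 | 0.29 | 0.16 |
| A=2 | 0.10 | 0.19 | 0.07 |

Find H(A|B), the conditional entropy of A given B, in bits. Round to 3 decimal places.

Chain rule: H(A|B) = H(A,B) − H(B).
Marginals: p(A) = (0.6400, 0.3600), p(B) = (0.2900, 0.4800, 0.2300).
H(A,B) = 2.4521 bits; H(B) = 1.5138 bits.
H(A|B) = 2.4521 − 1.5138 = 0.938 bits.

0.938 bits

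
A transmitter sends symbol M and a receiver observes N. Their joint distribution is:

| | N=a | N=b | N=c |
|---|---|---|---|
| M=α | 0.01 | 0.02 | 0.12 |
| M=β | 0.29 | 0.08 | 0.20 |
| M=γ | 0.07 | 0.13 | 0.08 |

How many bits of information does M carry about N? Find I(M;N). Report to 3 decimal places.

Marginals: p(M) = (0.1500, 0.5700, 0.2800), p(N) = (0.3700, 0.2300, 0.4000).
I(M;N) = Σ p(x,y)·log₂[p(x,y)/(p(x)p(y))].
  (α,a): 0.01·log₂(0.1802) = -0.0247
  (α,b): 0.02·log₂(0.5797) = -0.0157
  (α,c): 0.12·log₂(2.0000) = 0.1200
  (β,a): 0.29·log₂(1.3751) = 0.1333
  (β,b): 0.08·log₂(0.6102) = -0.0570
  (β,c): 0.20·log₂(0.8772) = -0.0378
  (γ,a): 0.07·log₂(0.6757) = -0.0396
  (γ,b): 0.13·log₂(2.0186) = 0.1317
  (γ,c): 0.08·log₂(0.7143) = -0.0388
Sum = 0.171 bits.

0.171 bits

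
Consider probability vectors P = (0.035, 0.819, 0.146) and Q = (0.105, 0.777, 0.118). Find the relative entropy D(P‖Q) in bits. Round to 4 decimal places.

D(P‖Q) = Σ p·log₂(p/q).
  0.035·log₂(0.035/0.105) = -0.05547
  0.819·log₂(0.819/0.777) = 0.06220
  0.146·log₂(0.146/0.118) = 0.04485
D(P‖Q) = 0.0516 bits.

0.0516 bits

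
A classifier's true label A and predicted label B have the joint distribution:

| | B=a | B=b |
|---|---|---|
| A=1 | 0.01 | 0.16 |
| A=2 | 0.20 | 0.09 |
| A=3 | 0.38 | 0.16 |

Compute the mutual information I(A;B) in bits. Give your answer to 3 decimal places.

0.189 bits

Marginals: p(A) = (0.1700, 0.2900, 0.5400), p(B) = (0.5900, 0.4100).
I(A;B) = Σ p(x,y)·log₂[p(x,y)/(p(x)p(y))].
  (1,a): 0.01·log₂(0.0997) = -0.0333
  (1,b): 0.16·log₂(2.2956) = 0.1918
  (2,a): 0.20·log₂(1.1689) = 0.0450
  (2,b): 0.09·log₂(0.7569) = -0.0362
  (3,a): 0.38·log₂(1.1927) = 0.0966
  (3,b): 0.16·log₂(0.7227) = -0.0750
Sum = 0.189 bits.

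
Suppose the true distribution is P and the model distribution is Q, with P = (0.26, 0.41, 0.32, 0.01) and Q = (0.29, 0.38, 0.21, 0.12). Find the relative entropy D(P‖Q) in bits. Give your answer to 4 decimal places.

D(P‖Q) = Σ p·log₂(p/q).
  0.26·log₂(0.26/0.29) = -0.04096
  0.41·log₂(0.41/0.38) = 0.04495
  0.32·log₂(0.32/0.21) = 0.19446
  0.01·log₂(0.01/0.12) = -0.03585
D(P‖Q) = 0.1626 bits.

0.1626 bits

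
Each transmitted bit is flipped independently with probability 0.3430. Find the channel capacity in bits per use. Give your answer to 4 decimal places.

Binary symmetric channel: C = 1 − h₂(ε) where h₂ is the binary entropy function.
h₂(0.3430) = −0.3430·log₂0.3430 − 0.6570·log₂0.6570 = 0.9277.
C = 1 − 0.9277 = 0.0723 bits per channel use.

0.0723 bits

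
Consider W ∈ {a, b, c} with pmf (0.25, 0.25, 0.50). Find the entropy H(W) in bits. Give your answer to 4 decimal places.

H(W) = −Σ p·log₂ p.
  −(0.25)·log₂(0.25) = 0.50000
  −(0.25)·log₂(0.25) = 0.50000
  −(0.50)·log₂(0.50) = 0.50000
Sum: 0.50000 + 0.50000 + 0.50000 = 1.5000 bits.

1.5000 bits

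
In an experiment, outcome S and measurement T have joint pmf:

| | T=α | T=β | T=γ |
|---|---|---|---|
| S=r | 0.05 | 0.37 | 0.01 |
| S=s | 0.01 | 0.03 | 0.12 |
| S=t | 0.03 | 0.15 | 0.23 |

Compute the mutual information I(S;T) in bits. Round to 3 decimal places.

Marginals: p(S) = (0.4300, 0.1600, 0.4100), p(T) = (0.0900, 0.5500, 0.3600).
I(S;T) = Σ p(x,y)·log₂[p(x,y)/(p(x)p(y))].
  (r,α): 0.05·log₂(1.2920) = 0.0185
  (r,β): 0.37·log₂(1.5645) = 0.2389
  (r,γ): 0.01·log₂(0.0646) = -0.0395
  (s,α): 0.01·log₂(0.6944) = -0.0053
  (s,β): 0.03·log₂(0.3409) = -0.0466
  (s,γ): 0.12·log₂(2.0833) = 0.1271
  (t,α): 0.03·log₂(0.8130) = -0.0090
  (t,β): 0.15·log₂(0.6652) = -0.0882
  (t,γ): 0.23·log₂(1.5583) = 0.1472
Sum = 0.343 bits.

0.343 bits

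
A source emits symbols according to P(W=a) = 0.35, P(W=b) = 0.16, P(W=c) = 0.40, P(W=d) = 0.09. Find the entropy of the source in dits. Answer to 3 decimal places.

H(W) = −Σ p·log₁₀ p.
  −(0.35)·log₁₀(0.35) = 0.1596
  −(0.16)·log₁₀(0.16) = 0.1273
  −(0.40)·log₁₀(0.40) = 0.1592
  −(0.09)·log₁₀(0.09) = 0.0941
Sum: 0.1596 + 0.1273 + 0.1592 + 0.0941 = 0.540 dits.

0.540 dits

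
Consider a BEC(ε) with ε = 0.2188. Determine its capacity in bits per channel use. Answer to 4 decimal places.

0.7812 bits

Binary erasure channel: capacity C = 1 − ε.
C = 1 − 0.2188 = 0.7812 bits per channel use.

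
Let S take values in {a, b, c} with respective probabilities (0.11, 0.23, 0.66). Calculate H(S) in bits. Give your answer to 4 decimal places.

1.2336 bits

H(S) = −Σ p·log₂ p.
  −(0.11)·log₂(0.11) = 0.35029
  −(0.23)·log₂(0.23) = 0.48767
  −(0.66)·log₂(0.66) = 0.39564
Sum: 0.35029 + 0.48767 + 0.39564 = 1.2336 bits.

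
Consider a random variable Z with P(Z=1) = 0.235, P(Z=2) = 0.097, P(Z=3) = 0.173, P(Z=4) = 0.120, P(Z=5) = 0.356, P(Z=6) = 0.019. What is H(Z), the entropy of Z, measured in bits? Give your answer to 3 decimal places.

H(Z) = −Σ p·log₂ p.
  −(0.235)·log₂(0.235) = 0.4910
  −(0.097)·log₂(0.097) = 0.3265
  −(0.173)·log₂(0.173) = 0.4379
  −(0.120)·log₂(0.120) = 0.3671
  −(0.356)·log₂(0.356) = 0.5305
  −(0.019)·log₂(0.019) = 0.1086
Sum: 0.4910 + 0.3265 + 0.4379 + 0.3671 + 0.5305 + 0.1086 = 2.262 bits.

2.262 bits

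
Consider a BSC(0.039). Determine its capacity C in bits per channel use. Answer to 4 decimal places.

Binary symmetric channel: C = 1 − h₂(ε) where h₂ is the binary entropy function.
h₂(0.039) = −0.039·log₂0.039 − 0.961·log₂0.961 = 0.2377.
C = 1 − 0.2377 = 0.7623 bits per channel use.

0.7623 bits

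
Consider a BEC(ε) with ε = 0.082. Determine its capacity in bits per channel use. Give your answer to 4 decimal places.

Binary erasure channel: capacity C = 1 − ε.
C = 1 − 0.082 = 0.9180 bits per channel use.

0.9180 bits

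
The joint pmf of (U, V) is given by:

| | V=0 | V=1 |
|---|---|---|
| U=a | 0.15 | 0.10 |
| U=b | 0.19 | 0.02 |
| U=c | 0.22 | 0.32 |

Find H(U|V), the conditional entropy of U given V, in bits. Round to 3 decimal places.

Chain rule: H(U|V) = H(U,V) − H(V).
Marginals: p(U) = (0.2500, 0.2100, 0.5400), p(V) = (0.5600, 0.4400).
H(U,V) = 2.3174 bits; H(V) = 0.9896 bits.
H(U|V) = 2.3174 − 0.9896 = 1.328 bits.

1.328 bits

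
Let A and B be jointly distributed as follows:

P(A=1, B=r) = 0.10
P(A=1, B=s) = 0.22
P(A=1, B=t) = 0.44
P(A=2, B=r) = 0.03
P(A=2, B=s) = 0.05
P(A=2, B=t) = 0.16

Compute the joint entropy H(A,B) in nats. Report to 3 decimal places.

1.473 nats

H(A,B) = −Σ p(x,y)·ln p(x,y) over all 6 cells.
  cell (1,r): −0.10·ln0.10 = 0.2303
  cell (1,s): −0.22·ln0.22 = 0.3331
  cell (1,t): −0.44·ln0.44 = 0.3612
  cell (2,r): −0.03·ln0.03 = 0.1052
  cell (2,s): −0.05·ln0.05 = 0.1498
  cell (2,t): −0.16·ln0.16 = 0.2932
Sum = 1.473 nats.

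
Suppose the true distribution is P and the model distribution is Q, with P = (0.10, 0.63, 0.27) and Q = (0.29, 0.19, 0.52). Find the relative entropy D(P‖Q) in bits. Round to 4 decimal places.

0.6806 bits

D(P‖Q) = Σ p·log₂(p/q).
  0.10·log₂(0.10/0.29) = -0.15361
  0.63·log₂(0.63/0.19) = 1.08949
  0.27·log₂(0.27/0.52) = -0.25530
D(P‖Q) = 0.6806 bits.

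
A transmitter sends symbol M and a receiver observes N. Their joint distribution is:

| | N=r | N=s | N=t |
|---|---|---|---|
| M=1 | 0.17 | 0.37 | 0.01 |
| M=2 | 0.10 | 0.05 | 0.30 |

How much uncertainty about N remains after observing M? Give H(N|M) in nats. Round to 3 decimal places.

0.768 nats

Marginals: p(M) = (0.5500, 0.4500), p(N) = (0.2700, 0.4200, 0.3100).
H(N|M) = Σ p(M) · H(N|M=·).
  M=1: p=0.5500, H(N|M=1) = 0.7024
  M=2: p=0.4500, H(N|M=2) = 0.8487
Weighted sum = 0.768 nats.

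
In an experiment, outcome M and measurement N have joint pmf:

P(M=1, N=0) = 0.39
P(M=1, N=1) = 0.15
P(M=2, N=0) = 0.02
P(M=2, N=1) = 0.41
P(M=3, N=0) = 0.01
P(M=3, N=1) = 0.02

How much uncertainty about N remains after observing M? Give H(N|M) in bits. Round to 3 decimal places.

Chain rule: H(N|M) = H(M,N) − H(M).
Marginals: p(M) = (0.5400, 0.4300, 0.0300), p(N) = (0.4200, 0.5800).
H(M,N) = 1.7599 bits; H(M) = 1.1554 bits.
H(N|M) = 1.7599 − 1.1554 = 0.605 bits.

0.605 bits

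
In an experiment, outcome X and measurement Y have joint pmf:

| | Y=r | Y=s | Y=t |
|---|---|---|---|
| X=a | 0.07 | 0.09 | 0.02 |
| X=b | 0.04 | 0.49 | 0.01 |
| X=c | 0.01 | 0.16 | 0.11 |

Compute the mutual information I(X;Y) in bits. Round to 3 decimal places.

Marginals: p(X) = (0.1800, 0.5400, 0.2800), p(Y) = (0.1200, 0.7400, 0.1400).
I(X;Y) = Σ p(x,y)·log₂[p(x,y)/(p(x)p(y))].
  (a,r): 0.07·log₂(3.2407) = 0.1187
  (a,s): 0.09·log₂(0.6757) = -0.0509
  (a,t): 0.02·log₂(0.7937) = -0.0067
  (b,r): 0.04·log₂(0.6173) = -0.0278
  (b,s): 0.49·log₂(1.2262) = 0.1442
  (b,t): 0.01·log₂(0.1323) = -0.0292
  (c,r): 0.01·log₂(0.2976) = -0.0175
  (c,s): 0.16·log₂(0.7722) = -0.0597
  (c,t): 0.11·log₂(2.8061) = 0.1637
Sum = 0.235 bits.

0.235 bits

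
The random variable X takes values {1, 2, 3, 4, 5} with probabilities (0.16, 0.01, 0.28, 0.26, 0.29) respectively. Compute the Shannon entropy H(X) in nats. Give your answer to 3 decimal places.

H(X) = −Σ p·ln p.
  −(0.16)·ln(0.16) = 0.2932
  −(0.01)·ln(0.01) = 0.0461
  −(0.28)·ln(0.28) = 0.3564
  −(0.26)·ln(0.26) = 0.3502
  −(0.29)·ln(0.29) = 0.3590
Sum: 0.2932 + 0.0461 + 0.3564 + 0.3502 + 0.3590 = 1.405 nats.

1.405 nats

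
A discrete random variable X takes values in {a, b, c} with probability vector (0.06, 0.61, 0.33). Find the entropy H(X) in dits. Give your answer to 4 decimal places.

0.3632 dits

H(X) = −Σ p·log₁₀ p.
  −(0.06)·log₁₀(0.06) = 0.07331
  −(0.61)·log₁₀(0.61) = 0.13095
  −(0.33)·log₁₀(0.33) = 0.15889
Sum: 0.07331 + 0.13095 + 0.15889 = 0.3632 dits.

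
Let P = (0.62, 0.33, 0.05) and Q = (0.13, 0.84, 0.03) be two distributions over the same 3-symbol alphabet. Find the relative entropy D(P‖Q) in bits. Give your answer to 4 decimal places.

D(P‖Q) = Σ p·log₂(p/q).
  0.62·log₂(0.62/0.13) = 1.39733
  0.33·log₂(0.33/0.84) = -0.44481
  0.05·log₂(0.05/0.03) = 0.03685
D(P‖Q) = 0.9894 bits.

0.9894 bits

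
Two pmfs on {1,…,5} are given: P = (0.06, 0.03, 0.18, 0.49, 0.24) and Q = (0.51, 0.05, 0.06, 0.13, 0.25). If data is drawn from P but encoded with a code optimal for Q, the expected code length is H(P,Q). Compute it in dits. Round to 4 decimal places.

H(P,Q) = −Σ p·log₁₀ q.
  −0.06·log₁₀(0.51) = 0.01755
  −0.03·log₁₀(0.05) = 0.03903
  −0.18·log₁₀(0.06) = 0.21993
  −0.49·log₁₀(0.13) = 0.43417
  −0.24·log₁₀(0.25) = 0.14449
H(P,Q) = 0.8552 dits.

0.8552 dits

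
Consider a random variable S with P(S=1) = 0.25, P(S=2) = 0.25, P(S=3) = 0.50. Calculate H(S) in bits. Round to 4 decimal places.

H(S) = −Σ p·log₂ p.
  −(0.25)·log₂(0.25) = 0.50000
  −(0.25)·log₂(0.25) = 0.50000
  −(0.50)·log₂(0.50) = 0.50000
Sum: 0.50000 + 0.50000 + 0.50000 = 1.5000 bits.

1.5000 bits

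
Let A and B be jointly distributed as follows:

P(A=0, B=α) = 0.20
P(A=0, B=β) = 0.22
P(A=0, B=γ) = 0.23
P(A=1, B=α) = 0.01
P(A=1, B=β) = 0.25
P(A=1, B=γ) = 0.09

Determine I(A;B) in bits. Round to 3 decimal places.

Marginals: p(A) = (0.6500, 0.3500), p(B) = (0.2100, 0.4700, 0.3200).
I(A;B) = H(A) + H(B) − H(A,B).
H(A) = 0.9341, H(B) = 1.5108, H(A,B) = 2.3117.
I(A;B) = 0.9341 + 1.5108 − 2.3117 = 0.133 bits.

0.133 bits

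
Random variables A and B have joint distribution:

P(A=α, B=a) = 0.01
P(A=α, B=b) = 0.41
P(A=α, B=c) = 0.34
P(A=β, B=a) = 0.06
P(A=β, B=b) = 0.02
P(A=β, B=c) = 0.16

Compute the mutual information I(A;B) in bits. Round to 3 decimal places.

0.185 bits

Marginals: p(A) = (0.7600, 0.2400), p(B) = (0.0700, 0.4300, 0.5000).
I(A;B) = Σ p(x,y)·log₂[p(x,y)/(p(x)p(y))].
  (α,a): 0.01·log₂(0.1880) = -0.0241
  (α,b): 0.41·log₂(1.2546) = 0.1342
  (α,c): 0.34·log₂(0.8947) = -0.0546
  (β,a): 0.06·log₂(3.5714) = 0.1102
  (β,b): 0.02·log₂(0.1938) = -0.0473
  (β,c): 0.16·log₂(1.3333) = 0.0664
Sum = 0.185 bits.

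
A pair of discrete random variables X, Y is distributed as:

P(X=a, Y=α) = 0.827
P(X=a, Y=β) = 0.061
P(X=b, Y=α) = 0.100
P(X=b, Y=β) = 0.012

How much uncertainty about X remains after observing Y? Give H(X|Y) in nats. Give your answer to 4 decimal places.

0.3497 nats

Marginals: p(X) = (0.8880, 0.1120), p(Y) = (0.9270, 0.0730).
H(X|Y) = Σ p(Y) · H(X|Y=·).
  Y=α: p=0.9270, H(X|Y=α) = 0.3420
  Y=β: p=0.0730, H(X|Y=β) = 0.4469
Weighted sum = 0.3497 nats.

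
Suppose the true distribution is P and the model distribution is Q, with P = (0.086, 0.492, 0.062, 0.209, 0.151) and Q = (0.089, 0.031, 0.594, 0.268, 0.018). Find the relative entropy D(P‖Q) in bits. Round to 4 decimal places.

D(P‖Q) = Σ p·log₂(p/q).
  0.086·log₂(0.086/0.089) = -0.00425
  0.492·log₂(0.492/0.031) = 1.96225
  0.062·log₂(0.062/0.594) = -0.20213
  0.209·log₂(0.209/0.268) = -0.07497
  0.151·log₂(0.151/0.018) = 0.46334
D(P‖Q) = 2.1442 bits.

2.1442 bits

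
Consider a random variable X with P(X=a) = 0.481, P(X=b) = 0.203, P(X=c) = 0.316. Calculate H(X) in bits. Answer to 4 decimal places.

1.5001 bits

H(X) = −Σ p·log₂ p.
  −(0.481)·log₂(0.481) = 0.50788
  −(0.203)·log₂(0.203) = 0.46699
  −(0.316)·log₂(0.316) = 0.52519
Sum: 0.50788 + 0.46699 + 0.52519 = 1.5001 bits.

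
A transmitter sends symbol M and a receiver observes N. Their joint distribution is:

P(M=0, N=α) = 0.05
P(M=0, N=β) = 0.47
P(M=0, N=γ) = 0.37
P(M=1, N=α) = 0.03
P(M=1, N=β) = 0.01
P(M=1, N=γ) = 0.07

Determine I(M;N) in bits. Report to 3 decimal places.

Marginals: p(M) = (0.8900, 0.1100), p(N) = (0.0800, 0.4800, 0.4400).
I(M;N) = H(M) + H(N) − H(M,N).
H(M) = 0.4999, H(N) = 1.3209, H(M,N) = 1.7455.
I(M;N) = 0.4999 + 1.3209 − 1.7455 = 0.075 bits.

0.075 bits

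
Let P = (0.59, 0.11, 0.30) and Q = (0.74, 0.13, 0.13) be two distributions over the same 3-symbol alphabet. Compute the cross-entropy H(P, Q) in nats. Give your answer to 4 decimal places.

1.0141 nats

H(P,Q) = −Σ p·ln q.
  −0.59·ln(0.74) = 0.17765
  −0.11·ln(0.13) = 0.22442
  −0.30·ln(0.13) = 0.61207
H(P,Q) = 1.0141 nats.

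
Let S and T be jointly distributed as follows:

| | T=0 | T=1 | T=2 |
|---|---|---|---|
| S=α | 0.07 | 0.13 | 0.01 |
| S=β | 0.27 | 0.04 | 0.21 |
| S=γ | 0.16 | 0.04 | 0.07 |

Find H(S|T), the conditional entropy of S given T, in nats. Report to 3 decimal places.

0.882 nats

Chain rule: H(S|T) = H(S,T) − H(T).
Marginals: p(S) = (0.2100, 0.5200, 0.2700), p(T) = (0.5000, 0.2100, 0.2900).
H(S,T) = 1.9156 nats; H(T) = 1.0333 nats.
H(S|T) = 1.9156 − 1.0333 = 0.882 nats.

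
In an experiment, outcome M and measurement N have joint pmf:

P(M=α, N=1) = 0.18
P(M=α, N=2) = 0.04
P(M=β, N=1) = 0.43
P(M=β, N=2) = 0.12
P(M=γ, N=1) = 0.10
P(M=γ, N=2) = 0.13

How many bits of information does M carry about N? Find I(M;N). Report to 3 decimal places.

Marginals: p(M) = (0.2200, 0.5500, 0.2300), p(N) = (0.7100, 0.2900).
I(M;N) = H(M) + H(N) − H(M,N).
H(M) = 1.4426, H(N) = 0.8687, H(M,N) = 2.2365.
I(M;N) = 1.4426 + 0.8687 − 2.2365 = 0.075 bits.

0.075 bits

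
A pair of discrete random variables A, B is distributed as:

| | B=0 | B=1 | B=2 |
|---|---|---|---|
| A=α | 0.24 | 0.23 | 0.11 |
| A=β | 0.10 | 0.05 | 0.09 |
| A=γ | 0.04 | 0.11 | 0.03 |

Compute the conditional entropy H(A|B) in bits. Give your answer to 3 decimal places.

Marginals: p(A) = (0.5800, 0.2400, 0.1800), p(B) = (0.3800, 0.3900, 0.2300).
H(A|B) = Σ p(B) · H(A|B=·).
  B=0: p=0.3800, H(A|B=0) = 1.2674
  B=1: p=0.3900, H(A|B=1) = 1.3442
  B=2: p=0.2300, H(A|B=2) = 1.4219
Weighted sum = 1.333 bits.

1.333 bits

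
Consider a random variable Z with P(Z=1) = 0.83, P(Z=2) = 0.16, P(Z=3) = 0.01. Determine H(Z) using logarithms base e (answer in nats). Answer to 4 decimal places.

H(Z) = −Σ p·ln p.
  −(0.83)·ln(0.83) = 0.15465
  −(0.16)·ln(0.16) = 0.29321
  −(0.01)·ln(0.01) = 0.04605
Sum: 0.15465 + 0.29321 + 0.04605 = 0.4939 nats.

0.4939 nats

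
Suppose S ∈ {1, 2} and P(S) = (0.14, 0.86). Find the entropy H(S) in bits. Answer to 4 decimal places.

H(S) = −Σ p·log₂ p.
  −(0.14)·log₂(0.14) = 0.39711
  −(0.86)·log₂(0.86) = 0.18713
Sum: 0.39711 + 0.18713 = 0.5842 bits.

0.5842 bits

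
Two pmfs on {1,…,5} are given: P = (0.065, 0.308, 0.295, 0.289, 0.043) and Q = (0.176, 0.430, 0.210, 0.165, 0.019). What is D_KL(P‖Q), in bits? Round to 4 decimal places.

D(P‖Q) = Σ p·log₂(p/q).
  0.065·log₂(0.065/0.176) = -0.09341
  0.308·log₂(0.308/0.430) = -0.14827
  0.295·log₂(0.295/0.210) = 0.14465
  0.289·log₂(0.289/0.165) = 0.23369
  0.043·log₂(0.043/0.019) = 0.05067
D(P‖Q) = 0.1873 bits.

0.1873 bits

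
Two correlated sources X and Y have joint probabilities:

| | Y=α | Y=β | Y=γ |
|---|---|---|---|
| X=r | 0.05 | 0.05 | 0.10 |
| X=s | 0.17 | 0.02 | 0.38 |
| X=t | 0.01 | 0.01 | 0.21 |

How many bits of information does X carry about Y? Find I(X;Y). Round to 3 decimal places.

0.115 bits

Marginals: p(X) = (0.2000, 0.5700, 0.2300), p(Y) = (0.2300, 0.0800, 0.6900).
I(X;Y) = Σ p(x,y)·log₂[p(x,y)/(p(x)p(y))].
  (r,α): 0.05·log₂(1.0870) = 0.0060
  (r,β): 0.05·log₂(3.1250) = 0.0822
  (r,γ): 0.10·log₂(0.7246) = -0.0465
  (s,α): 0.17·log₂(1.2967) = 0.0637
  (s,β): 0.02·log₂(0.4386) = -0.0238
  (s,γ): 0.38·log₂(0.9662) = -0.0189
  (t,α): 0.01·log₂(0.1890) = -0.0240
  (t,β): 0.01·log₂(0.5435) = -0.0088
  (t,γ): 0.21·log₂(1.3233) = 0.0849
Sum = 0.115 bits.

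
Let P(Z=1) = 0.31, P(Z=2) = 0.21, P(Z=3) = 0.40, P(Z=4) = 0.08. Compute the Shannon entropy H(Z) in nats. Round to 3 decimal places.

1.259 nats

H(Z) = −Σ p·ln p.
  −(0.31)·ln(0.31) = 0.3631
  −(0.21)·ln(0.21) = 0.3277
  −(0.40)·ln(0.40) = 0.3665
  −(0.08)·ln(0.08) = 0.2021
Sum: 0.3631 + 0.3277 + 0.3665 + 0.2021 = 1.259 nats.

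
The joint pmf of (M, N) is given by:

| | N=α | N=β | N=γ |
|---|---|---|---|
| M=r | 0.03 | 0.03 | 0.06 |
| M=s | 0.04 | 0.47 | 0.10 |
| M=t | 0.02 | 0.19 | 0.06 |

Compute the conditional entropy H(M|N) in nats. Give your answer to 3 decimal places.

0.850 nats

Marginals: p(M) = (0.1200, 0.6100, 0.2700), p(N) = (0.0900, 0.6900, 0.2200).
H(M|N) = Σ p(N) · H(M|N=·).
  N=α: p=0.0900, H(M|N=α) = 1.0609
  N=β: p=0.6900, H(M|N=β) = 0.7530
  N=γ: p=0.2200, H(M|N=γ) = 1.0671
Weighted sum = 0.850 nats.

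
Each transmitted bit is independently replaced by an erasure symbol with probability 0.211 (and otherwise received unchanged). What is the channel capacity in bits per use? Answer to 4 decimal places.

Binary erasure channel: capacity C = 1 − ε.
C = 1 − 0.211 = 0.7890 bits per channel use.

0.7890 bits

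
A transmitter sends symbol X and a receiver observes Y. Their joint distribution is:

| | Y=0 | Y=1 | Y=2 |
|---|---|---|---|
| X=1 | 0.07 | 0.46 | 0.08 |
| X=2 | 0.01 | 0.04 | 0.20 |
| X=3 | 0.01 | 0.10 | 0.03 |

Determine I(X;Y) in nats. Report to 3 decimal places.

Marginals: p(X) = (0.6100, 0.2500, 0.1400), p(Y) = (0.0900, 0.6000, 0.3100).
I(X;Y) = H(X) + H(Y) − H(X,Y).
H(X) = 0.9234, H(Y) = 0.8863, H(X,Y) = 1.6236.
I(X;Y) = 0.9234 + 0.8863 − 1.6236 = 0.186 nats.

0.186 nats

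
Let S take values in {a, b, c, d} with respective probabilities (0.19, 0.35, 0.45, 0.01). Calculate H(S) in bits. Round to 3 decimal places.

1.570 bits

H(S) = −Σ p·log₂ p.
  −(0.19)·log₂(0.19) = 0.4552
  −(0.35)·log₂(0.35) = 0.5301
  −(0.45)·log₂(0.45) = 0.5184
  −(0.01)·log₂(0.01) = 0.0664
Sum: 0.4552 + 0.5301 + 0.5184 + 0.0664 = 1.570 bits.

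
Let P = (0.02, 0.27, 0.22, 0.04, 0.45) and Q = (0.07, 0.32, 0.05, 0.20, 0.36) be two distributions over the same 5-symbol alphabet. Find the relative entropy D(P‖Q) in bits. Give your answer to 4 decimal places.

0.4199 bits

D(P‖Q) = Σ p·log₂(p/q).
  0.02·log₂(0.02/0.07) = -0.03615
  0.27·log₂(0.27/0.32) = -0.06618
  0.22·log₂(0.22/0.05) = 0.47025
  0.04·log₂(0.04/0.20) = -0.09288
  0.45·log₂(0.45/0.36) = 0.14487
D(P‖Q) = 0.4199 bits.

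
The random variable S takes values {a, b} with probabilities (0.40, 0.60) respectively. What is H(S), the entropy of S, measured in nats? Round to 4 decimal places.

0.6730 nats

H(S) = −Σ p·ln p.
  −(0.40)·ln(0.40) = 0.36652
  −(0.60)·ln(0.60) = 0.30650
Sum: 0.36652 + 0.30650 = 0.6730 nats.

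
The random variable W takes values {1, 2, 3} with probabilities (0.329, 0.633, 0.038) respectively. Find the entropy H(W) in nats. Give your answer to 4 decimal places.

0.7795 nats

H(W) = −Σ p·ln p.
  −(0.329)·ln(0.329) = 0.36575
  −(0.633)·ln(0.633) = 0.28946
  −(0.038)·ln(0.038) = 0.12427
Sum: 0.36575 + 0.28946 + 0.12427 = 0.7795 nats.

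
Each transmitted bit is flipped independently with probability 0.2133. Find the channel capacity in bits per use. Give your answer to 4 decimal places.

0.2523 bits

Binary symmetric channel: C = 1 − h₂(ε) where h₂ is the binary entropy function.
h₂(0.2133) = −0.2133·log₂0.2133 − 0.7867·log₂0.7867 = 0.7477.
C = 1 − 0.7477 = 0.2523 bits per channel use.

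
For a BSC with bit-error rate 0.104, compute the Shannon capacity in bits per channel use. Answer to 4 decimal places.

0.5185 bits

Binary symmetric channel: C = 1 − h₂(ε) where h₂ is the binary entropy function.
h₂(0.104) = −0.104·log₂0.104 − 0.896·log₂0.896 = 0.4815.
C = 1 − 0.4815 = 0.5185 bits per channel use.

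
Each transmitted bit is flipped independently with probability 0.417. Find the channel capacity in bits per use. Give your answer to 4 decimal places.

Binary symmetric channel: C = 1 − h₂(ε) where h₂ is the binary entropy function.
h₂(0.417) = −0.417·log₂0.417 − 0.583·log₂0.583 = 0.9800.
C = 1 − 0.9800 = 0.0200 bits per channel use.

0.0200 bits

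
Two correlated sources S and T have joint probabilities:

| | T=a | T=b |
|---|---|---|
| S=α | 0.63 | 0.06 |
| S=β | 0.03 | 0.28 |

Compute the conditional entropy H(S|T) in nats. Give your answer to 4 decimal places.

Marginals: p(S) = (0.6900, 0.3100), p(T) = (0.6600, 0.3400).
H(S|T) = Σ p(T) · H(S|T=·).
  T=a: p=0.6600, H(S|T=a) = 0.1849
  T=b: p=0.3400, H(S|T=b) = 0.4660
Weighted sum = 0.2805 nats.

0.2805 nats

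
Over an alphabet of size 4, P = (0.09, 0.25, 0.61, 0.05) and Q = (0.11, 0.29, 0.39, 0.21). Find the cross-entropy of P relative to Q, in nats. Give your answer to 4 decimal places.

1.1605 nats

H(P,Q) = −Σ p·ln q.
  −0.09·ln(0.11) = 0.19865
  −0.25·ln(0.29) = 0.30947
  −0.61·ln(0.39) = 0.57438
  −0.05·ln(0.21) = 0.07803
H(P,Q) = 1.1605 nats.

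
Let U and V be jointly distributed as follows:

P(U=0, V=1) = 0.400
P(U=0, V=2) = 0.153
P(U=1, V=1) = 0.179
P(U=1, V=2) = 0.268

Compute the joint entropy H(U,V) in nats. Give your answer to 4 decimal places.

H(U,V) = −Σ p(x,y)·ln p(x,y) over all 4 cells.
  cell (0,1): −0.400·ln0.400 = 0.36652
  cell (0,2): −0.153·ln0.153 = 0.28723
  cell (1,1): −0.179·ln0.179 = 0.30795
  cell (1,2): −0.268·ln0.268 = 0.35289
Sum = 1.3146 nats.

1.3146 nats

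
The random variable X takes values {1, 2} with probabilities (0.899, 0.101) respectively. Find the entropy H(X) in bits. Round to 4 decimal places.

0.4722 bits

H(X) = −Σ p·log₂ p.
  −(0.899)·log₂(0.899) = 0.13809
  −(0.101)·log₂(0.101) = 0.33406
Sum: 0.13809 + 0.33406 = 0.4722 bits.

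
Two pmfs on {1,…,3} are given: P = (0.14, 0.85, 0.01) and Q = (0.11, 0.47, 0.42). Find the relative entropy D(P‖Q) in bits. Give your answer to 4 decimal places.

0.7214 bits

D(P‖Q) = Σ p·log₂(p/q).
  0.14·log₂(0.14/0.11) = 0.04871
  0.85·log₂(0.85/0.47) = 0.72658
  0.01·log₂(0.01/0.42) = -0.05392
D(P‖Q) = 0.7214 bits.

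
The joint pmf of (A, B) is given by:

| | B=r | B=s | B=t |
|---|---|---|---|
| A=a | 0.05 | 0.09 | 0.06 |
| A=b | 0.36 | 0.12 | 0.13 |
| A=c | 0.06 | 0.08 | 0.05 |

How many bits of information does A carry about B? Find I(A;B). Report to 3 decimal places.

Marginals: p(A) = (0.2000, 0.6100, 0.1900), p(B) = (0.4700, 0.2900, 0.2400).
I(A;B) = H(A) + H(B) − H(A,B).
H(A) = 1.3546, H(B) = 1.5240, H(A,B) = 2.8037.
I(A;B) = 1.3546 + 1.5240 − 2.8037 = 0.075 bits.

0.075 bits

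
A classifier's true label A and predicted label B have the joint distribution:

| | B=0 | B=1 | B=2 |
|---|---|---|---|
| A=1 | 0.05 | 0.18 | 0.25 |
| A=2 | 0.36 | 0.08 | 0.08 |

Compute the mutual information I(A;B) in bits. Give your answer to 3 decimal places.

0.284 bits

Marginals: p(A) = (0.4800, 0.5200), p(B) = (0.4100, 0.2600, 0.3300).
I(A;B) = H(A) + H(B) − H(A,B).
H(A) = 0.9988, H(B) = 1.5605, H(A,B) = 2.2750.
I(A;B) = 0.9988 + 1.5605 − 2.2750 = 0.284 bits.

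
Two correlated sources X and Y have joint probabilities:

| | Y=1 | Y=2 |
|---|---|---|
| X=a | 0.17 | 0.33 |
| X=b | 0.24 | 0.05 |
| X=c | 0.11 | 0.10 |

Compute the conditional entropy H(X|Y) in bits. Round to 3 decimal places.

Marginals: p(X) = (0.5000, 0.2900, 0.2100), p(Y) = (0.5200, 0.4800).
H(X|Y) = Σ p(Y) · H(X|Y=·).
  Y=1: p=0.5200, H(X|Y=1) = 1.5162
  Y=2: p=0.4800, H(X|Y=2) = 1.1830
Weighted sum = 1.356 bits.

1.356 bits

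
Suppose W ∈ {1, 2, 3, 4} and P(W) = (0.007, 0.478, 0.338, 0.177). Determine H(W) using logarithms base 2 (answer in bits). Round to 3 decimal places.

1.530 bits

H(W) = −Σ p·log₂ p.
  −(0.007)·log₂(0.007) = 0.0501
  −(0.478)·log₂(0.478) = 0.5090
  −(0.338)·log₂(0.338) = 0.5289
  −(0.177)·log₂(0.177) = 0.4422
Sum: 0.0501 + 0.5090 + 0.5289 + 0.4422 = 1.530 bits.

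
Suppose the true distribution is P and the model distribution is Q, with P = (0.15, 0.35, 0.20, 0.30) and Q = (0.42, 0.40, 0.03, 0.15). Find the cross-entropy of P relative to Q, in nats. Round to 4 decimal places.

1.7213 nats

H(P,Q) = −Σ p·ln q.
  −0.15·ln(0.42) = 0.13013
  −0.35·ln(0.40) = 0.32070
  −0.20·ln(0.03) = 0.70131
  −0.30·ln(0.15) = 0.56914
H(P,Q) = 1.7213 nats.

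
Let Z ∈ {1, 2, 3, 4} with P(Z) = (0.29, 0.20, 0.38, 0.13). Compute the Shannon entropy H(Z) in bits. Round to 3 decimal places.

H(Z) = −Σ p·log₂ p.
  −(0.29)·log₂(0.29) = 0.5179
  −(0.20)·log₂(0.20) = 0.4644
  −(0.38)·log₂(0.38) = 0.5305
  −(0.13)·log₂(0.13) = 0.3826
Sum: 0.5179 + 0.4644 + 0.5305 + 0.3826 = 1.895 bits.

1.895 bits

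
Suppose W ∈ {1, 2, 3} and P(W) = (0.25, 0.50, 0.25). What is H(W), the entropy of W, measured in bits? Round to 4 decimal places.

1.5000 bits

H(W) = −Σ p·log₂ p.
  −(0.25)·log₂(0.25) = 0.50000
  −(0.50)·log₂(0.50) = 0.50000
  −(0.25)·log₂(0.25) = 0.50000
Sum: 0.50000 + 0.50000 + 0.50000 = 1.5000 bits.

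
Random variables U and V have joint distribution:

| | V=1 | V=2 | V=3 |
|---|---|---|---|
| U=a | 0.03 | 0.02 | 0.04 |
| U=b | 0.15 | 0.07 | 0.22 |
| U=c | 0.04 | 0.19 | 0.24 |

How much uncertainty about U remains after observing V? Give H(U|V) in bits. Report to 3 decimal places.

Marginals: p(U) = (0.0900, 0.4400, 0.4700), p(V) = (0.2200, 0.2800, 0.5000).
H(U|V) = Σ p(V) · H(U|V=·).
  V=1: p=0.2200, H(U|V=1) = 1.2159
  V=2: p=0.2800, H(U|V=2) = 1.1516
  V=3: p=0.5000, H(U|V=3) = 1.3209
Weighted sum = 1.250 bits.

1.250 bits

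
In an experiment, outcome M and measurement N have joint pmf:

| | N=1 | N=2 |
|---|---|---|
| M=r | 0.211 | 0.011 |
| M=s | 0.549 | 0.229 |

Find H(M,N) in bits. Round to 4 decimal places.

H(M,N) = −Σ p(x,y)·log₂ p(x,y) over all 4 cells.
  cell (r,1): −0.211·log₂0.211 = 0.47363
  cell (r,2): −0.011·log₂0.011 = 0.07157
  cell (s,1): −0.549·log₂0.549 = 0.47495
  cell (s,2): −0.229·log₂0.229 = 0.48699
Sum = 1.5071 bits.

1.5071 bits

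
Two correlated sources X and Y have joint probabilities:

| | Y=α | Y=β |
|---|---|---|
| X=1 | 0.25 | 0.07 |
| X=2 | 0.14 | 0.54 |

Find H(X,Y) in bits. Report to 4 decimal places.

1.6457 bits

H(X,Y) = −Σ p(x,y)·log₂ p(x,y) over all 4 cells.
  cell (1,α): −0.25·log₂0.25 = 0.50000
  cell (1,β): −0.07·log₂0.07 = 0.26856
  cell (2,α): −0.14·log₂0.14 = 0.39711
  cell (2,β): −0.54·log₂0.54 = 0.48004
Sum = 1.6457 bits.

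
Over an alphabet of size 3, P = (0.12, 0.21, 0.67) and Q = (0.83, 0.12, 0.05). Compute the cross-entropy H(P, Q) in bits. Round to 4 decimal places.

H(P,Q) = −Σ p·log₂ q.
  −0.12·log₂(0.83) = 0.03226
  −0.21·log₂(0.12) = 0.64237
  −0.67·log₂(0.05) = 2.89569
H(P,Q) = 3.5703 bits.

3.5703 bits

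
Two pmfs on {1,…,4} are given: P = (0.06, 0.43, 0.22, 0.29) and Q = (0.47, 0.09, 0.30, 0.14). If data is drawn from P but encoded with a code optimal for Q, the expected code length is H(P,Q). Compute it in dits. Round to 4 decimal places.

0.8320 dits

H(P,Q) = −Σ p·log₁₀ q.
  −0.06·log₁₀(0.47) = 0.01967
  −0.43·log₁₀(0.09) = 0.44968
  −0.22·log₁₀(0.30) = 0.11503
  −0.29·log₁₀(0.14) = 0.24762
H(P,Q) = 0.8320 dits.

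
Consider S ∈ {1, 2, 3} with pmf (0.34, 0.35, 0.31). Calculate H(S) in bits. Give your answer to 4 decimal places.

1.5831 bits

H(S) = −Σ p·log₂ p.
  −(0.34)·log₂(0.34) = 0.52917
  −(0.35)·log₂(0.35) = 0.53010
  −(0.31)·log₂(0.31) = 0.52379
Sum: 0.52917 + 0.53010 + 0.52379 = 1.5831 bits.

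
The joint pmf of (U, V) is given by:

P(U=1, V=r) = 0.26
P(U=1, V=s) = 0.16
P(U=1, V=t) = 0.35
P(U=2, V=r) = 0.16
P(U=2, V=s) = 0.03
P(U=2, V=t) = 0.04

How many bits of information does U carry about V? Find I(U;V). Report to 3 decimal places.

Marginals: p(U) = (0.7700, 0.2300), p(V) = (0.4200, 0.1900, 0.3900).
I(U;V) = Σ p(x,y)·log₂[p(x,y)/(p(x)p(y))].
  (1,r): 0.26·log₂(0.8040) = -0.0819
  (1,s): 0.16·log₂(1.0936) = 0.0207
  (1,t): 0.35·log₂(1.1655) = 0.0773
  (2,r): 0.16·log₂(1.6563) = 0.1165
  (2,s): 0.03·log₂(0.6865) = -0.0163
  (2,t): 0.04·log₂(0.4459) = -0.0466
Sum = 0.070 bits.

0.070 bits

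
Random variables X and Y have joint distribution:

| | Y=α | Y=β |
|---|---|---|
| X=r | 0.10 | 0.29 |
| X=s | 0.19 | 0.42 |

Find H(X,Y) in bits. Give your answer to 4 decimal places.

H(X,Y) = −Σ p(x,y)·log₂ p(x,y) over all 4 cells.
  cell (r,α): −0.10·log₂0.10 = 0.33219
  cell (r,β): −0.29·log₂0.29 = 0.51790
  cell (s,α): −0.19·log₂0.19 = 0.45523
  cell (s,β): −0.42·log₂0.42 = 0.52565
Sum = 1.8310 bits.

1.8310 bits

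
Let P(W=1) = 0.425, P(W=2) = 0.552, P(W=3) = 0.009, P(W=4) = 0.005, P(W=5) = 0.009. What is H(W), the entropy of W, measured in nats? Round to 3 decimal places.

0.803 nats

H(W) = −Σ p·ln p.
  −(0.425)·ln(0.425) = 0.3637
  −(0.552)·ln(0.552) = 0.3280
  −(0.009)·ln(0.009) = 0.0424
  −(0.005)·ln(0.005) = 0.0265
  −(0.009)·ln(0.009) = 0.0424
Sum: 0.3637 + 0.3280 + 0.0424 + 0.0265 + 0.0424 = 0.803 nats.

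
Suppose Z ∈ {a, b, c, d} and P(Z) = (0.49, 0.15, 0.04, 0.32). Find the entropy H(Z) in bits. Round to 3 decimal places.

H(Z) = −Σ p·log₂ p.
  −(0.49)·log₂(0.49) = 0.5043
  −(0.15)·log₂(0.15) = 0.4105
  −(0.04)·log₂(0.04) = 0.1858
  −(0.32)·log₂(0.32) = 0.5260
Sum: 0.5043 + 0.4105 + 0.1858 + 0.5260 = 1.627 bits.

1.627 bits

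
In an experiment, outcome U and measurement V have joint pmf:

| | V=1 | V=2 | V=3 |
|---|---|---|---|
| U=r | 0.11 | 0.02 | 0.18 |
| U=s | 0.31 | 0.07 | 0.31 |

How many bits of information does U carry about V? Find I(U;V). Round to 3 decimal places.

Marginals: p(U) = (0.3100, 0.6900), p(V) = (0.4200, 0.0900, 0.4900).
I(U;V) = H(U) + H(V) − H(U,V).
H(U) = 0.8932, H(V) = 1.3426, H(U,V) = 2.2246.
I(U;V) = 0.8932 + 1.3426 − 2.2246 = 0.011 bits.

0.011 bits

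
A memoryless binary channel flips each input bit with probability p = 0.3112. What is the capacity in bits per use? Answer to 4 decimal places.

0.1054 bits

Binary symmetric channel: C = 1 − h₂(ε) where h₂ is the binary entropy function.
h₂(0.3112) = −0.3112·log₂0.3112 − 0.6888·log₂0.6888 = 0.8946.
C = 1 − 0.8946 = 0.1054 bits per channel use.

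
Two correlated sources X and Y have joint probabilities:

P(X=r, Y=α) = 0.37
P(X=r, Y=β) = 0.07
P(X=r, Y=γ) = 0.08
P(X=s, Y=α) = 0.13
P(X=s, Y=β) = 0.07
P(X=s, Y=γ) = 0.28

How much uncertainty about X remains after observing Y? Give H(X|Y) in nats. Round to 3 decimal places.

0.574 nats

Marginals: p(X) = (0.5200, 0.4800), p(Y) = (0.5000, 0.1400, 0.3600).
H(X|Y) = Σ p(Y) · H(X|Y=·).
  Y=α: p=0.5000, H(X|Y=α) = 0.5731
  Y=β: p=0.1400, H(X|Y=β) = 0.6931
  Y=γ: p=0.3600, H(X|Y=γ) = 0.5297
Weighted sum = 0.574 nats.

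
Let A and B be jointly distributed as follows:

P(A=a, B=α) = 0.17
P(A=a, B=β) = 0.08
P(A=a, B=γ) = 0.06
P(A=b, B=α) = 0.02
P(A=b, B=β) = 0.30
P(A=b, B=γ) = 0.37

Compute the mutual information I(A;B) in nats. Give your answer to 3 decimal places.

0.186 nats

Marginals: p(A) = (0.3100, 0.6900), p(B) = (0.1900, 0.3800, 0.4300).
I(A;B) = Σ p(x,y)·ln[p(x,y)/(p(x)p(y))].
  (a,α): 0.17·ln(2.8862) = 0.1802
  (a,β): 0.08·ln(0.6791) = -0.0310
  (a,γ): 0.06·ln(0.4501) = -0.0479
  (b,α): 0.02·ln(0.1526) = -0.0376
  (b,β): 0.30·ln(1.1442) = 0.0404
  (b,γ): 0.37·ln(1.2471) = 0.0817
Sum = 0.186 nats.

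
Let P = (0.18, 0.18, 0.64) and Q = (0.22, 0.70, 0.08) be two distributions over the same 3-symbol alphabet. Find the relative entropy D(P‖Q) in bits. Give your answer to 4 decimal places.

D(P‖Q) = Σ p·log₂(p/q).
  0.18·log₂(0.18/0.22) = -0.05211
  0.18·log₂(0.18/0.70) = -0.35268
  0.64·log₂(0.64/0.08) = 1.92000
D(P‖Q) = 1.5152 bits.

1.5152 bits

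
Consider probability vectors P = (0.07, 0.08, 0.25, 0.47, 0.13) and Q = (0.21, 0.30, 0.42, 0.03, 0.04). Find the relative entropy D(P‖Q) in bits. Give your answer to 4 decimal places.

1.6362 bits

D(P‖Q) = Σ p·log₂(p/q).
  0.07·log₂(0.07/0.21) = -0.11095
  0.08·log₂(0.08/0.30) = -0.15255
  0.25·log₂(0.25/0.42) = -0.18712
  0.47·log₂(0.47/0.03) = 1.86572
  0.13·log₂(0.13/0.04) = 0.22106
D(P‖Q) = 1.6362 bits.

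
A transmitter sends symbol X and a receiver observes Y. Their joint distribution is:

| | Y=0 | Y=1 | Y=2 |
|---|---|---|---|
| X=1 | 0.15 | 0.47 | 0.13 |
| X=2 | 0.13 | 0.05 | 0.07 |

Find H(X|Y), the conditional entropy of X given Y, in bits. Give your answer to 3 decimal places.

0.703 bits

Marginals: p(X) = (0.7500, 0.2500), p(Y) = (0.2800, 0.5200, 0.2000).
H(X|Y) = Σ p(Y) · H(X|Y=·).
  Y=0: p=0.2800, H(X|Y=0) = 0.9963
  Y=1: p=0.5200, H(X|Y=1) = 0.4567
  Y=2: p=0.2000, H(X|Y=2) = 0.9341
Weighted sum = 0.703 bits.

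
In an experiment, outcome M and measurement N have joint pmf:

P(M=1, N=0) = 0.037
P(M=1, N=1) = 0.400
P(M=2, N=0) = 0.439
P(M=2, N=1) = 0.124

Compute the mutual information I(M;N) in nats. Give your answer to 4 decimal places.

Marginals: p(M) = (0.4370, 0.5630), p(N) = (0.4760, 0.5240).
I(M;N) = Σ p(x,y)·ln[p(x,y)/(p(x)p(y))].
  (1,0): 0.037·ln(0.1779) = -0.06389
  (1,1): 0.400·ln(1.7468) = 0.22312
  (2,0): 0.439·ln(1.6381) = 0.21667
  (2,1): 0.124·ln(0.4203) = -0.10748
Sum = 0.2684 nats.

0.2684 nats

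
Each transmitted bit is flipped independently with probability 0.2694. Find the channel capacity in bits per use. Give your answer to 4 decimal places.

0.1594 bits

Binary symmetric channel: C = 1 − h₂(ε) where h₂ is the binary entropy function.
h₂(0.2694) = −0.2694·log₂0.2694 − 0.7306·log₂0.7306 = 0.8406.
C = 1 − 0.8406 = 0.1594 bits per channel use.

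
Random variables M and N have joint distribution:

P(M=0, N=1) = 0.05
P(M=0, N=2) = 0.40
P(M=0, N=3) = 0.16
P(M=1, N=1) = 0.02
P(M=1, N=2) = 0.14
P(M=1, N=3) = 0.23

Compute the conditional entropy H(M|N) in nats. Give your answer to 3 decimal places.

0.615 nats

Chain rule: H(M|N) = H(M,N) − H(N).
Marginals: p(M) = (0.6100, 0.3900), p(N) = (0.0700, 0.5400, 0.3900).
H(M,N) = 1.5010 nats; H(N) = 0.8861 nats.
H(M|N) = 1.5010 − 0.8861 = 0.615 nats.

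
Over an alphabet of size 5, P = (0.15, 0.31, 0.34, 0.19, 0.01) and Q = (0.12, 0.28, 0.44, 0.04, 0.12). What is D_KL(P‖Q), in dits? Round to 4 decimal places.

0.1079 dits

D(P‖Q) = Σ p·log₁₀(p/q).
  0.15·log₁₀(0.15/0.12) = 0.01454
  0.31·log₁₀(0.31/0.28) = 0.01370
  0.34·log₁₀(0.34/0.44) = -0.03807
  0.19·log₁₀(0.19/0.04) = 0.12857
  0.01·log₁₀(0.01/0.12) = -0.01079
D(P‖Q) = 0.1079 dits.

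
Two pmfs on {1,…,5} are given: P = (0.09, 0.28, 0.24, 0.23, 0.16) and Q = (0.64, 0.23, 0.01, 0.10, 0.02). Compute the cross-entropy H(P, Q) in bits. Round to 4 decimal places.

3.9132 bits

H(P,Q) = −Σ p·log₂ q.
  −0.09·log₂(0.64) = 0.05795
  −0.28·log₂(0.23) = 0.59368
  −0.24·log₂(0.01) = 1.59453
  −0.23·log₂(0.10) = 0.76404
  −0.16·log₂(0.02) = 0.90302
H(P,Q) = 3.9132 bits.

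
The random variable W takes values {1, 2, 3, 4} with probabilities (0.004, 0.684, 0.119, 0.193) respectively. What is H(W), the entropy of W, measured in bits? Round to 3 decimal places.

H(W) = −Σ p·log₂ p.
  −(0.004)·log₂(0.004) = 0.0319
  −(0.684)·log₂(0.684) = 0.3748
  −(0.119)·log₂(0.119) = 0.3654
  −(0.193)·log₂(0.193) = 0.4581
Sum: 0.0319 + 0.3748 + 0.3654 + 0.4581 = 1.230 bits.

1.230 bits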